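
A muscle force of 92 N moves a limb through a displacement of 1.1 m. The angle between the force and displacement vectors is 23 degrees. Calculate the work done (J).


W = F * d * cos(theta)
theta = 23 deg = 0.4014 rad
cos(theta) = 0.9205
W = 92 * 1.1 * 0.9205
W = 93.1551


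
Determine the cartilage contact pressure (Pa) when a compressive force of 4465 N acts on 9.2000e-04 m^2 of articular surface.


P = F / A
P = 4465 / 9.2000e-04
P = 4.8533e+06


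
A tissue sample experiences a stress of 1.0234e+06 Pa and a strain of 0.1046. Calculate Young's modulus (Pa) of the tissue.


E = stress / strain
E = 1.0234e+06 / 0.1046
E = 9.7839e+06


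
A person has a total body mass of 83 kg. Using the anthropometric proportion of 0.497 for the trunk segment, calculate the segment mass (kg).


m_segment = body_mass * fraction
m_segment = 83 * 0.497
m_segment = 41.2510


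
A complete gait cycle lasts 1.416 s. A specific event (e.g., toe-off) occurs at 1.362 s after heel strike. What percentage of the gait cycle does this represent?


pct = (event_time / cycle_time) * 100
pct = (1.362 / 1.416) * 100
ratio = 0.9619
pct = 96.1864


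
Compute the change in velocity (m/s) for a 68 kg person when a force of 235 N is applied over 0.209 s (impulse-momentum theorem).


J = F * dt = 235 * 0.209 = 49.1150 N*s
delta_v = J / m
delta_v = 49.1150 / 68
delta_v = 0.7223


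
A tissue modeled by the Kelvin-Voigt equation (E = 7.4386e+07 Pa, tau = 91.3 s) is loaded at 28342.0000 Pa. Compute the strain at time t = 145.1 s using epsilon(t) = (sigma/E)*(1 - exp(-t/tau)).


epsilon(t) = (sigma/E) * (1 - exp(-t/tau))
sigma/E = 28342.0000 / 7.4386e+07 = 3.8101e-04
exp(-t/tau) = exp(-145.1 / 91.3) = 0.2041
epsilon = 3.8101e-04 * (1 - 0.2041)
epsilon = 3.0326e-04


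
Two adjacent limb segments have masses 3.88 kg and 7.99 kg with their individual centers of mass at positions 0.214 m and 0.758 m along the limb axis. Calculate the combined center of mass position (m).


COM = (m1*x1 + m2*x2) / (m1 + m2)
COM = (3.88*0.214 + 7.99*0.758) / (3.88 + 7.99)
Numerator = 6.8867
Denominator = 11.8700
COM = 0.5802


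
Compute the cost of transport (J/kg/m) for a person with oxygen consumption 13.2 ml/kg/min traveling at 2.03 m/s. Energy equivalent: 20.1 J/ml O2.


Power per kg = VO2 * 20.1 / 60
Power per kg = 13.2 * 20.1 / 60 = 4.4220 W/kg
Cost = power_per_kg / speed
Cost = 4.4220 / 2.03
Cost = 2.1783


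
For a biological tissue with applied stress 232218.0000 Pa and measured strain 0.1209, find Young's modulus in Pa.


E = stress / strain
E = 232218.0000 / 0.1209
E = 1.9207e+06


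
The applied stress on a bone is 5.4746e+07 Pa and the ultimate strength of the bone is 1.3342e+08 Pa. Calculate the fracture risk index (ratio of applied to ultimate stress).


FRI = applied / ultimate
FRI = 5.4746e+07 / 1.3342e+08
FRI = 0.4103


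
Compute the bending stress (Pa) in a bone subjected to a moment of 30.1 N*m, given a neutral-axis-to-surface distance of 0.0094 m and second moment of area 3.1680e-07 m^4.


sigma = M * c / I
sigma = 30.1 * 0.0094 / 3.1680e-07
M * c = 0.2829
sigma = 893118.6869


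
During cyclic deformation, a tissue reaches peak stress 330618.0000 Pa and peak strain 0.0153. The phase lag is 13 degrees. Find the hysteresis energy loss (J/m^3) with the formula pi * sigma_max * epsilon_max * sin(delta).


E_loss = pi * sigma_max * epsilon_max * sin(delta)
delta = 13 deg = 0.2269 rad
sin(delta) = 0.2250
E_loss = pi * 330618.0000 * 0.0153 * 0.2250
E_loss = 3574.8336


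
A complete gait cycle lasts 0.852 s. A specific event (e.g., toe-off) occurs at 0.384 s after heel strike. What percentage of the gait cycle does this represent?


pct = (event_time / cycle_time) * 100
pct = (0.384 / 0.852) * 100
ratio = 0.4507
pct = 45.0704


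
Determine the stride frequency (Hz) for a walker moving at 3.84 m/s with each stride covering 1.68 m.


f = v / stride_length
f = 3.84 / 1.68
f = 2.2857


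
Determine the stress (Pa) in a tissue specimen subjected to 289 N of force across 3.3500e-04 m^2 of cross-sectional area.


stress = F / A
stress = 289 / 3.3500e-04
stress = 862686.5672


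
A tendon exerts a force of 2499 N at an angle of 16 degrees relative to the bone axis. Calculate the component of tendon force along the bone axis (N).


F_eff = F_tendon * cos(theta)
theta = 16 deg = 0.2793 rad
cos(theta) = 0.9613
F_eff = 2499 * 0.9613
F_eff = 2402.1930


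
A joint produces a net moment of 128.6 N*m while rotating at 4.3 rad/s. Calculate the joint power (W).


P = M * omega
P = 128.6 * 4.3
P = 552.9800


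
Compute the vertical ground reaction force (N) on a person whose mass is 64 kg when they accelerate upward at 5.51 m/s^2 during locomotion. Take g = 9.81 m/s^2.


GRF = m * (g + a)
GRF = 64 * (9.81 + 5.51)
GRF = 64 * 15.3200
GRF = 980.4800


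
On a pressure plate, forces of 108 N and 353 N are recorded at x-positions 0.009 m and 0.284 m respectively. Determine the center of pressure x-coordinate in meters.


COP_x = (F1*x1 + F2*x2) / (F1 + F2)
COP_x = (108*0.009 + 353*0.284) / (108 + 353)
Numerator = 101.2240
Denominator = 461
COP_x = 0.2196


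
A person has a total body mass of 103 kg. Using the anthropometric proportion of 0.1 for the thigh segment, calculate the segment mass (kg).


m_segment = body_mass * fraction
m_segment = 103 * 0.1
m_segment = 10.3000


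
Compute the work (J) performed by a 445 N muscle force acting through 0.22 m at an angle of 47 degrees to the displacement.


W = F * d * cos(theta)
theta = 47 deg = 0.8203 rad
cos(theta) = 0.6820
W = 445 * 0.22 * 0.6820
W = 66.7676


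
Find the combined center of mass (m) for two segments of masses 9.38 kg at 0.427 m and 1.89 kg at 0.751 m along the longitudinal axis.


COM = (m1*x1 + m2*x2) / (m1 + m2)
COM = (9.38*0.427 + 1.89*0.751) / (9.38 + 1.89)
Numerator = 5.4246
Denominator = 11.2700
COM = 0.4813


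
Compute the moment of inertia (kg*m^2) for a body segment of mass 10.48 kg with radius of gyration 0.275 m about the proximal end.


I = m * k^2
I = 10.48 * 0.275^2
k^2 = 0.0756
I = 0.7926


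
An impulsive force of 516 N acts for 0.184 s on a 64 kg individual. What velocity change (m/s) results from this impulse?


J = F * dt = 516 * 0.184 = 94.9440 N*s
delta_v = J / m
delta_v = 94.9440 / 64
delta_v = 1.4835


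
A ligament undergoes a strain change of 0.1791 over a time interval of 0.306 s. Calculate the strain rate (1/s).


strain_rate = delta_strain / delta_t
strain_rate = 0.1791 / 0.306
strain_rate = 0.5853


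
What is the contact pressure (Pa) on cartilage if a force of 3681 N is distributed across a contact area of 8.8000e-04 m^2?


P = F / A
P = 3681 / 8.8000e-04
P = 4.1830e+06


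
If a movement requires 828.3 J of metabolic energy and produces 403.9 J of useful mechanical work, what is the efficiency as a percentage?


eta = (W_mech / E_meta) * 100
eta = (403.9 / 828.3) * 100
ratio = 0.4876
eta = 48.7625


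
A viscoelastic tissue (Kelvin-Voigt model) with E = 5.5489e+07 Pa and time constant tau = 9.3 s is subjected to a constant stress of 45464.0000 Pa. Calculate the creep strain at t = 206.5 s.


epsilon(t) = (sigma/E) * (1 - exp(-t/tau))
sigma/E = 45464.0000 / 5.5489e+07 = 8.1933e-04
exp(-t/tau) = exp(-206.5 / 9.3) = 2.2740e-10
epsilon = 8.1933e-04 * (1 - 2.2740e-10)
epsilon = 8.1933e-04


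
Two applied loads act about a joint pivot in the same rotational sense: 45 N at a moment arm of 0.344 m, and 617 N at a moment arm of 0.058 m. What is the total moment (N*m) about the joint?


M = F1 * d1 + F2 * d2
M = 45 * 0.344 + 617 * 0.058
M = 15.4800 + 35.7860
M = 51.2660


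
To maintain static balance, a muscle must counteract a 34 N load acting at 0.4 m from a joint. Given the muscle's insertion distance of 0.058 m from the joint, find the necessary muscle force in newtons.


F_muscle = W * d_load / d_muscle
F_muscle = 34 * 0.4 / 0.058
Numerator = 13.6000
F_muscle = 234.4828


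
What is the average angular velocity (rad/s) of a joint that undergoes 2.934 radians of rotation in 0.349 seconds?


omega = delta_theta / delta_t
omega = 2.934 / 0.349
omega = 8.4069


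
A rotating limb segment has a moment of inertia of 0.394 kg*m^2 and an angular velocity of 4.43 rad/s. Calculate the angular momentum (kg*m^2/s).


L = I * omega
L = 0.394 * 4.43
L = 1.7454


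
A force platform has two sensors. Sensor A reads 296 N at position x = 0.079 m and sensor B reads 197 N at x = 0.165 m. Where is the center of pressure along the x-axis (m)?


COP_x = (F1*x1 + F2*x2) / (F1 + F2)
COP_x = (296*0.079 + 197*0.165) / (296 + 197)
Numerator = 55.8890
Denominator = 493
COP_x = 0.1134


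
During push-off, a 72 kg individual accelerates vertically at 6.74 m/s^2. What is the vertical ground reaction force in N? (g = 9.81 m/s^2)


GRF = m * (g + a)
GRF = 72 * (9.81 + 6.74)
GRF = 72 * 16.5500
GRF = 1191.6000


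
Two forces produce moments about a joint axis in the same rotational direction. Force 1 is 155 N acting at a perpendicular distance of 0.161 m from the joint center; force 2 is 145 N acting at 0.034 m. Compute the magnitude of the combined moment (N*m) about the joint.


M = F1 * d1 + F2 * d2
M = 155 * 0.161 + 145 * 0.034
M = 24.9550 + 4.9300
M = 29.8850


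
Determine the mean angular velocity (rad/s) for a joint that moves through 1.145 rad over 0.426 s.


omega = delta_theta / delta_t
omega = 1.145 / 0.426
omega = 2.6878


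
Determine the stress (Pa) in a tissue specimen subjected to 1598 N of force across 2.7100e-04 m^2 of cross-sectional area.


stress = F / A
stress = 1598 / 2.7100e-04
stress = 5.8967e+06


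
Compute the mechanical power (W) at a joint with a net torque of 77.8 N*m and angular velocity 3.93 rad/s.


P = M * omega
P = 77.8 * 3.93
P = 305.7540


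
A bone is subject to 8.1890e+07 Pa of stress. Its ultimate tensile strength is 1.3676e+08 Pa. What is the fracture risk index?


FRI = applied / ultimate
FRI = 8.1890e+07 / 1.3676e+08
FRI = 0.5988


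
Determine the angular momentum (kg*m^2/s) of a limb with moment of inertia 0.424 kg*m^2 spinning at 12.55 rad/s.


L = I * omega
L = 0.424 * 12.55
L = 5.3212


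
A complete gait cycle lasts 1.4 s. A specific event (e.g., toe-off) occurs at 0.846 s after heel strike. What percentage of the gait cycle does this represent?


pct = (event_time / cycle_time) * 100
pct = (0.846 / 1.4) * 100
ratio = 0.6043
pct = 60.4286


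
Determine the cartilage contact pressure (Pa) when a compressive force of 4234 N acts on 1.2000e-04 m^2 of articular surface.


P = F / A
P = 4234 / 1.2000e-04
P = 3.5283e+07


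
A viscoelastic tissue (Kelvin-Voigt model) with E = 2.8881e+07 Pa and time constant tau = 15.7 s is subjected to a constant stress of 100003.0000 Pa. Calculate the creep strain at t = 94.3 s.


epsilon(t) = (sigma/E) * (1 - exp(-t/tau))
sigma/E = 100003.0000 / 2.8881e+07 = 0.0035
exp(-t/tau) = exp(-94.3 / 15.7) = 0.0025
epsilon = 0.0035 * (1 - 0.0025)
epsilon = 0.0035


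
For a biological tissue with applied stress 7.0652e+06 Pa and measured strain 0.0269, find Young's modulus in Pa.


E = stress / strain
E = 7.0652e+06 / 0.0269
E = 2.6265e+08


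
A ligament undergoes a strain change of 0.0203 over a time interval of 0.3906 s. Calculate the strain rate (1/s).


strain_rate = delta_strain / delta_t
strain_rate = 0.0203 / 0.3906
strain_rate = 0.0520


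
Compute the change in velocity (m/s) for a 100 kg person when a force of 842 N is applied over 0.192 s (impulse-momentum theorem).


J = F * dt = 842 * 0.192 = 161.6640 N*s
delta_v = J / m
delta_v = 161.6640 / 100
delta_v = 1.6166


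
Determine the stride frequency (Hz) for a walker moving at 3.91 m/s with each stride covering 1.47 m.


f = v / stride_length
f = 3.91 / 1.47
f = 2.6599


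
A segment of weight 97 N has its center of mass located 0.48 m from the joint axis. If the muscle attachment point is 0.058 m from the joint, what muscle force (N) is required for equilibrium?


F_muscle = W * d_load / d_muscle
F_muscle = 97 * 0.48 / 0.058
Numerator = 46.5600
F_muscle = 802.7586


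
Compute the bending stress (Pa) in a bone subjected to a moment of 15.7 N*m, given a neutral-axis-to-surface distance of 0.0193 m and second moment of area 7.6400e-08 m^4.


sigma = M * c / I
sigma = 15.7 * 0.0193 / 7.6400e-08
M * c = 0.3030
sigma = 3.9661e+06


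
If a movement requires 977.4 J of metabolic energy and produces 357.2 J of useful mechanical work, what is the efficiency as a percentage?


eta = (W_mech / E_meta) * 100
eta = (357.2 / 977.4) * 100
ratio = 0.3655
eta = 36.5459


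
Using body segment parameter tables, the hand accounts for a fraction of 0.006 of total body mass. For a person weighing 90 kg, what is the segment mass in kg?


m_segment = body_mass * fraction
m_segment = 90 * 0.006
m_segment = 0.5400


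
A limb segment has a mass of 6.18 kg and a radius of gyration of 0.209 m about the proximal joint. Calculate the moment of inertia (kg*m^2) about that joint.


I = m * k^2
I = 6.18 * 0.209^2
k^2 = 0.0437
I = 0.2699


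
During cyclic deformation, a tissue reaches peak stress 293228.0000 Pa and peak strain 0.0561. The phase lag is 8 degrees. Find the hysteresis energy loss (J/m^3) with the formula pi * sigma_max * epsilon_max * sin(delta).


E_loss = pi * sigma_max * epsilon_max * sin(delta)
delta = 8 deg = 0.1396 rad
sin(delta) = 0.1392
E_loss = pi * 293228.0000 * 0.0561 * 0.1392
E_loss = 7192.3941


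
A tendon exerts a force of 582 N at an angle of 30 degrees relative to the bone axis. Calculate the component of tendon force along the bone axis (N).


F_eff = F_tendon * cos(theta)
theta = 30 deg = 0.5236 rad
cos(theta) = 0.8660
F_eff = 582 * 0.8660
F_eff = 504.0268


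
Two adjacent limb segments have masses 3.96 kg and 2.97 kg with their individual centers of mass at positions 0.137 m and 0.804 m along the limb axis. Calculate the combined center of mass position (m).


COM = (m1*x1 + m2*x2) / (m1 + m2)
COM = (3.96*0.137 + 2.97*0.804) / (3.96 + 2.97)
Numerator = 2.9304
Denominator = 6.9300
COM = 0.4229


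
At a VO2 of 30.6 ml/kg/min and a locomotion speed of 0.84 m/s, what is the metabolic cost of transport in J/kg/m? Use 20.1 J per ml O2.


Power per kg = VO2 * 20.1 / 60
Power per kg = 30.6 * 20.1 / 60 = 10.2510 W/kg
Cost = power_per_kg / speed
Cost = 10.2510 / 0.84
Cost = 12.2036


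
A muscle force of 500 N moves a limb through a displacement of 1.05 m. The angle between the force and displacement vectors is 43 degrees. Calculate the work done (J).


W = F * d * cos(theta)
theta = 43 deg = 0.7505 rad
cos(theta) = 0.7314
W = 500 * 1.05 * 0.7314
W = 383.9607


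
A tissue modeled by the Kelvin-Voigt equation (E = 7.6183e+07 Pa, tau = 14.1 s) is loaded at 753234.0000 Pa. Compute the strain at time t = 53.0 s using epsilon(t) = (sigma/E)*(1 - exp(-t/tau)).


epsilon(t) = (sigma/E) * (1 - exp(-t/tau))
sigma/E = 753234.0000 / 7.6183e+07 = 0.0099
exp(-t/tau) = exp(-53.0 / 14.1) = 0.0233
epsilon = 0.0099 * (1 - 0.0233)
epsilon = 0.0097


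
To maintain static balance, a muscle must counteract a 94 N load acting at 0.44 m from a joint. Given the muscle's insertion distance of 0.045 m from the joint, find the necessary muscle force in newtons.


F_muscle = W * d_load / d_muscle
F_muscle = 94 * 0.44 / 0.045
Numerator = 41.3600
F_muscle = 919.1111


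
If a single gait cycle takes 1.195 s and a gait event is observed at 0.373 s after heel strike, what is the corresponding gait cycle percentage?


pct = (event_time / cycle_time) * 100
pct = (0.373 / 1.195) * 100
ratio = 0.3121
pct = 31.2134


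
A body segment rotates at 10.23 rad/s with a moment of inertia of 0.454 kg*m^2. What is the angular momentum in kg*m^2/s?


L = I * omega
L = 0.454 * 10.23
L = 4.6444


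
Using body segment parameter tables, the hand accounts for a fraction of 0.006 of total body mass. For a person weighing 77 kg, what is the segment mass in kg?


m_segment = body_mass * fraction
m_segment = 77 * 0.006
m_segment = 0.4620


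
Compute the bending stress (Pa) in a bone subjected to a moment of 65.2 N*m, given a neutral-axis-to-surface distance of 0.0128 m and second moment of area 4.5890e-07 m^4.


sigma = M * c / I
sigma = 65.2 * 0.0128 / 4.5890e-07
M * c = 0.8346
sigma = 1.8186e+06


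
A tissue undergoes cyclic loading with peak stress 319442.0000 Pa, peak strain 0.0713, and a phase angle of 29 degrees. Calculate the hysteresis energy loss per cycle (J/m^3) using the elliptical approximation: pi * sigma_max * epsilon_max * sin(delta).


E_loss = pi * sigma_max * epsilon_max * sin(delta)
delta = 29 deg = 0.5061 rad
sin(delta) = 0.4848
E_loss = pi * 319442.0000 * 0.0713 * 0.4848
E_loss = 34689.8681


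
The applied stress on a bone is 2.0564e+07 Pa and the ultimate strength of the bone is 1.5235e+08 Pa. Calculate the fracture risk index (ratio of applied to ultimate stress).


FRI = applied / ultimate
FRI = 2.0564e+07 / 1.5235e+08
FRI = 0.1350


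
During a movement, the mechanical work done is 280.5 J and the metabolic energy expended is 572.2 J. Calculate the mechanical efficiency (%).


eta = (W_mech / E_meta) * 100
eta = (280.5 / 572.2) * 100
ratio = 0.4902
eta = 49.0213


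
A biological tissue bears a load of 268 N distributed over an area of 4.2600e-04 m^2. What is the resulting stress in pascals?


stress = F / A
stress = 268 / 4.2600e-04
stress = 629107.9812


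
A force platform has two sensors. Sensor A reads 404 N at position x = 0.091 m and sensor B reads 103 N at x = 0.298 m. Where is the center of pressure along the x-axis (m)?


COP_x = (F1*x1 + F2*x2) / (F1 + F2)
COP_x = (404*0.091 + 103*0.298) / (404 + 103)
Numerator = 67.4580
Denominator = 507
COP_x = 0.1331


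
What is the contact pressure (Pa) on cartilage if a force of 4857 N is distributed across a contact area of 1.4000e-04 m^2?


P = F / A
P = 4857 / 1.4000e-04
P = 3.4693e+07


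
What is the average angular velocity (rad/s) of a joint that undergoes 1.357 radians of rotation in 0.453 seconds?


omega = delta_theta / delta_t
omega = 1.357 / 0.453
omega = 2.9956


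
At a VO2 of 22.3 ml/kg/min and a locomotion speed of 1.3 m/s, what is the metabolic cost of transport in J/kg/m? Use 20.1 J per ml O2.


Power per kg = VO2 * 20.1 / 60
Power per kg = 22.3 * 20.1 / 60 = 7.4705 W/kg
Cost = power_per_kg / speed
Cost = 7.4705 / 1.3
Cost = 5.7465


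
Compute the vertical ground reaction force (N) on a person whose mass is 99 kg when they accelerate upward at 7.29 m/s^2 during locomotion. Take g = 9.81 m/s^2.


GRF = m * (g + a)
GRF = 99 * (9.81 + 7.29)
GRF = 99 * 17.1000
GRF = 1692.9000


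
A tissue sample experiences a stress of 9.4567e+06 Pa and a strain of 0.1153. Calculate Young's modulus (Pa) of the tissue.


E = stress / strain
E = 9.4567e+06 / 0.1153
E = 8.2018e+07


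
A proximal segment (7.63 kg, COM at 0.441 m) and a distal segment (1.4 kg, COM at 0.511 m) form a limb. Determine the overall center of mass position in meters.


COM = (m1*x1 + m2*x2) / (m1 + m2)
COM = (7.63*0.441 + 1.4*0.511) / (7.63 + 1.4)
Numerator = 4.0802
Denominator = 9.0300
COM = 0.4519


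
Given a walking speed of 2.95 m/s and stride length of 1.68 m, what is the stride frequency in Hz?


f = v / stride_length
f = 2.95 / 1.68
f = 1.7560


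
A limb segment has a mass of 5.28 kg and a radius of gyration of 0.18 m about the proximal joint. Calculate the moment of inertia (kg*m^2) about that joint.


I = m * k^2
I = 5.28 * 0.18^2
k^2 = 0.0324
I = 0.1711


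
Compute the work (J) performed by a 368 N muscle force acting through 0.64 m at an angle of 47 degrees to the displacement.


W = F * d * cos(theta)
theta = 47 deg = 0.8203 rad
cos(theta) = 0.6820
W = 368 * 0.64 * 0.6820
W = 160.6243


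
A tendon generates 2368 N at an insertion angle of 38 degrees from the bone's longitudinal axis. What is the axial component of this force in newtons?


F_eff = F_tendon * cos(theta)
theta = 38 deg = 0.6632 rad
cos(theta) = 0.7880
F_eff = 2368 * 0.7880
F_eff = 1866.0095


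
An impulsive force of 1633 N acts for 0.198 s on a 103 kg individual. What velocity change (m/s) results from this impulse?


J = F * dt = 1633 * 0.198 = 323.3340 N*s
delta_v = J / m
delta_v = 323.3340 / 103
delta_v = 3.1392


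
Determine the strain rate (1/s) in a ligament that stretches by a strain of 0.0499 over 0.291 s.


strain_rate = delta_strain / delta_t
strain_rate = 0.0499 / 0.291
strain_rate = 0.1715


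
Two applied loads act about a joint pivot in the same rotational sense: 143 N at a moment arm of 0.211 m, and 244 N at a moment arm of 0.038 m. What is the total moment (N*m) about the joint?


M = F1 * d1 + F2 * d2
M = 143 * 0.211 + 244 * 0.038
M = 30.1730 + 9.2720
M = 39.4450


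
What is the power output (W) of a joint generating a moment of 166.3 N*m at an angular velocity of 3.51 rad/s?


P = M * omega
P = 166.3 * 3.51
P = 583.7130


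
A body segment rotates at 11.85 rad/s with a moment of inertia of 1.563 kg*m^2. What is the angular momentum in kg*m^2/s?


L = I * omega
L = 1.563 * 11.85
L = 18.5215


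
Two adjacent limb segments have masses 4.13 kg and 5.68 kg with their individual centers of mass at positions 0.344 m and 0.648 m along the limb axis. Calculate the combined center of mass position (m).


COM = (m1*x1 + m2*x2) / (m1 + m2)
COM = (4.13*0.344 + 5.68*0.648) / (4.13 + 5.68)
Numerator = 5.1014
Denominator = 9.8100
COM = 0.5200


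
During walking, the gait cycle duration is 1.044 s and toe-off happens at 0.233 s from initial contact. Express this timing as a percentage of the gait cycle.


pct = (event_time / cycle_time) * 100
pct = (0.233 / 1.044) * 100
ratio = 0.2232
pct = 22.3180


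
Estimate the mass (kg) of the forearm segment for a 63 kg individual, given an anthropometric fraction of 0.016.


m_segment = body_mass * fraction
m_segment = 63 * 0.016
m_segment = 1.0080


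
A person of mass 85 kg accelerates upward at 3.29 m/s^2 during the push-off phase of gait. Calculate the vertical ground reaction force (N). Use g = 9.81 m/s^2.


GRF = m * (g + a)
GRF = 85 * (9.81 + 3.29)
GRF = 85 * 13.1000
GRF = 1113.5000


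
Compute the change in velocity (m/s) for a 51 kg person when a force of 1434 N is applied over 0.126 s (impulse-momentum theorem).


J = F * dt = 1434 * 0.126 = 180.6840 N*s
delta_v = J / m
delta_v = 180.6840 / 51
delta_v = 3.5428


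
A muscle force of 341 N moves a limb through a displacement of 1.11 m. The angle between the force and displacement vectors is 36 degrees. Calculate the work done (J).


W = F * d * cos(theta)
theta = 36 deg = 0.6283 rad
cos(theta) = 0.8090
W = 341 * 1.11 * 0.8090
W = 306.2210


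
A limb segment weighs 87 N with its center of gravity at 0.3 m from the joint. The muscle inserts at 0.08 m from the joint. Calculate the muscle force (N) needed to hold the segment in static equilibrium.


F_muscle = W * d_load / d_muscle
F_muscle = 87 * 0.3 / 0.08
Numerator = 26.1000
F_muscle = 326.2500


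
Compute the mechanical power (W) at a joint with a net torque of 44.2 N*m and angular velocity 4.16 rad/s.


P = M * omega
P = 44.2 * 4.16
P = 183.8720


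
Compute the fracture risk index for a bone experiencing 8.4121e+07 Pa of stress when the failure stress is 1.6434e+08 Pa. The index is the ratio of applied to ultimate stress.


FRI = applied / ultimate
FRI = 8.4121e+07 / 1.6434e+08
FRI = 0.5119


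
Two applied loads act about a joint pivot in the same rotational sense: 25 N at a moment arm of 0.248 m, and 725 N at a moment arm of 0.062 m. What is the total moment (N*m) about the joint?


M = F1 * d1 + F2 * d2
M = 25 * 0.248 + 725 * 0.062
M = 6.2000 + 44.9500
M = 51.1500


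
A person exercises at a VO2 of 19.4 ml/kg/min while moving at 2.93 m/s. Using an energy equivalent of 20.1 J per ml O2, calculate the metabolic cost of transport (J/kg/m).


Power per kg = VO2 * 20.1 / 60
Power per kg = 19.4 * 20.1 / 60 = 6.4990 W/kg
Cost = power_per_kg / speed
Cost = 6.4990 / 2.93
Cost = 2.2181


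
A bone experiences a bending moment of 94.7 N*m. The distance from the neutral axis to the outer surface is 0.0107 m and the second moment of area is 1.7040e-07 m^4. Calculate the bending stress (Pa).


sigma = M * c / I
sigma = 94.7 * 0.0107 / 1.7040e-07
M * c = 1.0133
sigma = 5.9465e+06


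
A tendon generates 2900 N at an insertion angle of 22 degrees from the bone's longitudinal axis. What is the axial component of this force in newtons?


F_eff = F_tendon * cos(theta)
theta = 22 deg = 0.3840 rad
cos(theta) = 0.9272
F_eff = 2900 * 0.9272
F_eff = 2688.8332


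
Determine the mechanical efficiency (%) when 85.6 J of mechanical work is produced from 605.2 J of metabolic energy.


eta = (W_mech / E_meta) * 100
eta = (85.6 / 605.2) * 100
ratio = 0.1414
eta = 14.1441


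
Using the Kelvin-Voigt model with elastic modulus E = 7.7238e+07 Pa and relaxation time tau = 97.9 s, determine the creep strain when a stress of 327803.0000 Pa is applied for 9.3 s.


epsilon(t) = (sigma/E) * (1 - exp(-t/tau))
sigma/E = 327803.0000 / 7.7238e+07 = 0.0042
exp(-t/tau) = exp(-9.3 / 97.9) = 0.9094
epsilon = 0.0042 * (1 - 0.9094)
epsilon = 3.8461e-04


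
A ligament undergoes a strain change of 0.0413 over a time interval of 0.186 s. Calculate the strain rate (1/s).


strain_rate = delta_strain / delta_t
strain_rate = 0.0413 / 0.186
strain_rate = 0.2220


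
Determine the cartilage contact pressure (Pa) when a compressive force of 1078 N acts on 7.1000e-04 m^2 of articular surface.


P = F / A
P = 1078 / 7.1000e-04
P = 1.5183e+06


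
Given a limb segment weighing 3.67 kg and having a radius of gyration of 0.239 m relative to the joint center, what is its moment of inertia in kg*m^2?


I = m * k^2
I = 3.67 * 0.239^2
k^2 = 0.0571
I = 0.2096


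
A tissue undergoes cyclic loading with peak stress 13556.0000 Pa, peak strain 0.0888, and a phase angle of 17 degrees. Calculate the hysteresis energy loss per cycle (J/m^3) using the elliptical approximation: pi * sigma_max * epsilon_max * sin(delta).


E_loss = pi * sigma_max * epsilon_max * sin(delta)
delta = 17 deg = 0.2967 rad
sin(delta) = 0.2924
E_loss = pi * 13556.0000 * 0.0888 * 0.2924
E_loss = 1105.6807


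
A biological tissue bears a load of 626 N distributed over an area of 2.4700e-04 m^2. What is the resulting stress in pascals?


stress = F / A
stress = 626 / 2.4700e-04
stress = 2.5344e+06


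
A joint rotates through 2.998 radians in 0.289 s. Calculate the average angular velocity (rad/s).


omega = delta_theta / delta_t
omega = 2.998 / 0.289
omega = 10.3737


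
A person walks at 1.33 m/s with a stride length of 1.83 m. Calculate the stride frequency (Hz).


f = v / stride_length
f = 1.33 / 1.83
f = 0.7268


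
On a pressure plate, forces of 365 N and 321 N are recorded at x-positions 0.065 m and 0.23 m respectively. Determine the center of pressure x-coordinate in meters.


COP_x = (F1*x1 + F2*x2) / (F1 + F2)
COP_x = (365*0.065 + 321*0.23) / (365 + 321)
Numerator = 97.5550
Denominator = 686
COP_x = 0.1422


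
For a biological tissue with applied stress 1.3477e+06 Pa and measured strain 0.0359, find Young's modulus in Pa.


E = stress / strain
E = 1.3477e+06 / 0.0359
E = 3.7540e+07


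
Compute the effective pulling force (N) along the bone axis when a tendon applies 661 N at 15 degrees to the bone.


F_eff = F_tendon * cos(theta)
theta = 15 deg = 0.2618 rad
cos(theta) = 0.9659
F_eff = 661 * 0.9659
F_eff = 638.4770


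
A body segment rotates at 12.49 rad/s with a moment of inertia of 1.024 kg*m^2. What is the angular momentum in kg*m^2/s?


L = I * omega
L = 1.024 * 12.49
L = 12.7898


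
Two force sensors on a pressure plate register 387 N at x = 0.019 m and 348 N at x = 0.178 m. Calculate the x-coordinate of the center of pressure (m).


COP_x = (F1*x1 + F2*x2) / (F1 + F2)
COP_x = (387*0.019 + 348*0.178) / (387 + 348)
Numerator = 69.2970
Denominator = 735
COP_x = 0.0943


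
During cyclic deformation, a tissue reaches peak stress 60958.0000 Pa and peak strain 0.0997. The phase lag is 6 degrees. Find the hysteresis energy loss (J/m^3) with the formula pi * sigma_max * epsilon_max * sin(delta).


E_loss = pi * sigma_max * epsilon_max * sin(delta)
delta = 6 deg = 0.1047 rad
sin(delta) = 0.1045
E_loss = pi * 60958.0000 * 0.0997 * 0.1045
E_loss = 1995.7692


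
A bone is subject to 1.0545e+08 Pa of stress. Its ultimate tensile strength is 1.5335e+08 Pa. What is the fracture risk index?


FRI = applied / ultimate
FRI = 1.0545e+08 / 1.5335e+08
FRI = 0.6876


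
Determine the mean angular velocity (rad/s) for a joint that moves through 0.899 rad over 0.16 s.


omega = delta_theta / delta_t
omega = 0.899 / 0.16
omega = 5.6188


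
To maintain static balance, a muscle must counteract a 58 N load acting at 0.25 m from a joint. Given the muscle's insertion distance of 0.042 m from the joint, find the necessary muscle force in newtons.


F_muscle = W * d_load / d_muscle
F_muscle = 58 * 0.25 / 0.042
Numerator = 14.5000
F_muscle = 345.2381


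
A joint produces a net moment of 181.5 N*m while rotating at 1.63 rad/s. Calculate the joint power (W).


P = M * omega
P = 181.5 * 1.63
P = 295.8450


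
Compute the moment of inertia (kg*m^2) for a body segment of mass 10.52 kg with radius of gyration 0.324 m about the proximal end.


I = m * k^2
I = 10.52 * 0.324^2
k^2 = 0.1050
I = 1.1043


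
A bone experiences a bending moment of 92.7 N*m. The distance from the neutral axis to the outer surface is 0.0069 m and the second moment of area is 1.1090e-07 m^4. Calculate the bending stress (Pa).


sigma = M * c / I
sigma = 92.7 * 0.0069 / 1.1090e-07
M * c = 0.6396
sigma = 5.7676e+06


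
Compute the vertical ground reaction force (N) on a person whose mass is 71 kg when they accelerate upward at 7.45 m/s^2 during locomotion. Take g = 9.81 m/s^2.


GRF = m * (g + a)
GRF = 71 * (9.81 + 7.45)
GRF = 71 * 17.2600
GRF = 1225.4600


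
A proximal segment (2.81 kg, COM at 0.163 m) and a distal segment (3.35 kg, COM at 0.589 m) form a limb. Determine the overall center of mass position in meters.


COM = (m1*x1 + m2*x2) / (m1 + m2)
COM = (2.81*0.163 + 3.35*0.589) / (2.81 + 3.35)
Numerator = 2.4312
Denominator = 6.1600
COM = 0.3947


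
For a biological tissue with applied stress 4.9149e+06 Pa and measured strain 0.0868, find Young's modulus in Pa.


E = stress / strain
E = 4.9149e+06 / 0.0868
E = 5.6623e+07


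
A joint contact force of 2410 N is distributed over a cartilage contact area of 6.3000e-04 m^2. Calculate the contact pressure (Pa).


P = F / A
P = 2410 / 6.3000e-04
P = 3.8254e+06


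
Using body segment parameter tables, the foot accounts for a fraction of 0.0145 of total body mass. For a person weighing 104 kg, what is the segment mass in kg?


m_segment = body_mass * fraction
m_segment = 104 * 0.0145
m_segment = 1.5080


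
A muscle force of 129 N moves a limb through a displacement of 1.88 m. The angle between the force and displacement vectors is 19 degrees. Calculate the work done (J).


W = F * d * cos(theta)
theta = 19 deg = 0.3316 rad
cos(theta) = 0.9455
W = 129 * 1.88 * 0.9455
W = 229.3072


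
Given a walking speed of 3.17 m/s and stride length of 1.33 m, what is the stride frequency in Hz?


f = v / stride_length
f = 3.17 / 1.33
f = 2.3835


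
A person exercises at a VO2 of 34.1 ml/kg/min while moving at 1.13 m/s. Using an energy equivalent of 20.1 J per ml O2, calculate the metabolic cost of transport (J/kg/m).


Power per kg = VO2 * 20.1 / 60
Power per kg = 34.1 * 20.1 / 60 = 11.4235 W/kg
Cost = power_per_kg / speed
Cost = 11.4235 / 1.13
Cost = 10.1093


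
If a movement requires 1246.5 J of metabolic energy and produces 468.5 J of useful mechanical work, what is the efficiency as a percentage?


eta = (W_mech / E_meta) * 100
eta = (468.5 / 1246.5) * 100
ratio = 0.3759
eta = 37.5852


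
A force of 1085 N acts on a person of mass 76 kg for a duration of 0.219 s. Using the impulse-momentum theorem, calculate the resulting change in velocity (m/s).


J = F * dt = 1085 * 0.219 = 237.6150 N*s
delta_v = J / m
delta_v = 237.6150 / 76
delta_v = 3.1265


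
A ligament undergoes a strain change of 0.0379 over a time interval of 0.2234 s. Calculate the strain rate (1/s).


strain_rate = delta_strain / delta_t
strain_rate = 0.0379 / 0.2234
strain_rate = 0.1697


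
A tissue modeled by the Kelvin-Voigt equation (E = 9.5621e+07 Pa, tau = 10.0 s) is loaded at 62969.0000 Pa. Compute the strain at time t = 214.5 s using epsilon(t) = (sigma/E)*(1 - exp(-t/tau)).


epsilon(t) = (sigma/E) * (1 - exp(-t/tau))
sigma/E = 62969.0000 / 9.5621e+07 = 6.5853e-04
exp(-t/tau) = exp(-214.5 / 10.0) = 4.8349e-10
epsilon = 6.5853e-04 * (1 - 4.8349e-10)
epsilon = 6.5853e-04


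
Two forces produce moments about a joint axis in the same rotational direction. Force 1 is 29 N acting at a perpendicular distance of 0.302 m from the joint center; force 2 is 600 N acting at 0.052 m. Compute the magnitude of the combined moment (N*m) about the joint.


M = F1 * d1 + F2 * d2
M = 29 * 0.302 + 600 * 0.052
M = 8.7580 + 31.2000
M = 39.9580


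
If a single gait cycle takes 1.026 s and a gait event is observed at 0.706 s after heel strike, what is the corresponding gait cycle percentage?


pct = (event_time / cycle_time) * 100
pct = (0.706 / 1.026) * 100
ratio = 0.6881
pct = 68.8109


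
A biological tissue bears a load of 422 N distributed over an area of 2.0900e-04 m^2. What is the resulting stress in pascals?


stress = F / A
stress = 422 / 2.0900e-04
stress = 2.0191e+06


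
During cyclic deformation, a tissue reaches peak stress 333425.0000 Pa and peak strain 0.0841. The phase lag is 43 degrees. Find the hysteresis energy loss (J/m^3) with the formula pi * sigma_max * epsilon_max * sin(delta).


E_loss = pi * sigma_max * epsilon_max * sin(delta)
delta = 43 deg = 0.7505 rad
sin(delta) = 0.6820
E_loss = pi * 333425.0000 * 0.0841 * 0.6820
E_loss = 60079.6451


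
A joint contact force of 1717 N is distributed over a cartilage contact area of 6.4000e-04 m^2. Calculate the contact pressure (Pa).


P = F / A
P = 1717 / 6.4000e-04
P = 2.6828e+06


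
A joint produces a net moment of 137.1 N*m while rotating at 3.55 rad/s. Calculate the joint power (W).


P = M * omega
P = 137.1 * 3.55
P = 486.7050


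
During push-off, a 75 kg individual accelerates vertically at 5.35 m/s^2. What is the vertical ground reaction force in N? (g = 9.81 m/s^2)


GRF = m * (g + a)
GRF = 75 * (9.81 + 5.35)
GRF = 75 * 15.1600
GRF = 1137.0000


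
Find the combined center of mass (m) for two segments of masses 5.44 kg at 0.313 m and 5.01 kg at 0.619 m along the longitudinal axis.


COM = (m1*x1 + m2*x2) / (m1 + m2)
COM = (5.44*0.313 + 5.01*0.619) / (5.44 + 5.01)
Numerator = 4.8039
Denominator = 10.4500
COM = 0.4597


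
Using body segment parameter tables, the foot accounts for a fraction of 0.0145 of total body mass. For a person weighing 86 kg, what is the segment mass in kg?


m_segment = body_mass * fraction
m_segment = 86 * 0.0145
m_segment = 1.2470


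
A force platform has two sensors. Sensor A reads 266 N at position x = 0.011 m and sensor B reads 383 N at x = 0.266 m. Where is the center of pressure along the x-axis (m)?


COP_x = (F1*x1 + F2*x2) / (F1 + F2)
COP_x = (266*0.011 + 383*0.266) / (266 + 383)
Numerator = 104.8040
Denominator = 649
COP_x = 0.1615


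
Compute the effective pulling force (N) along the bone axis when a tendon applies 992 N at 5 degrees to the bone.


F_eff = F_tendon * cos(theta)
theta = 5 deg = 0.0873 rad
cos(theta) = 0.9962
F_eff = 992 * 0.9962
F_eff = 988.2251


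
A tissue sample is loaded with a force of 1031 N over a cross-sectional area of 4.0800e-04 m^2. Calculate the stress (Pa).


stress = F / A
stress = 1031 / 4.0800e-04
stress = 2.5270e+06


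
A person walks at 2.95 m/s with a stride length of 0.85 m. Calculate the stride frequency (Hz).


f = v / stride_length
f = 2.95 / 0.85
f = 3.4706


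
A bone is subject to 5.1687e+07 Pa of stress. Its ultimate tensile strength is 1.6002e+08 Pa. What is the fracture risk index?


FRI = applied / ultimate
FRI = 5.1687e+07 / 1.6002e+08
FRI = 0.3230


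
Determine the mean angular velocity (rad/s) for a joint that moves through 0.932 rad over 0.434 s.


omega = delta_theta / delta_t
omega = 0.932 / 0.434
omega = 2.1475


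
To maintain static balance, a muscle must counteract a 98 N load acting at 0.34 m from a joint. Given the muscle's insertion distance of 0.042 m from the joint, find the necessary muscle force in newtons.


F_muscle = W * d_load / d_muscle
F_muscle = 98 * 0.34 / 0.042
Numerator = 33.3200
F_muscle = 793.3333


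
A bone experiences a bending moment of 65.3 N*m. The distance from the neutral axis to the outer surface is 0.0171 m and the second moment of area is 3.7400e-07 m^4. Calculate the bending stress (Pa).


sigma = M * c / I
sigma = 65.3 * 0.0171 / 3.7400e-07
M * c = 1.1166
sigma = 2.9856e+06


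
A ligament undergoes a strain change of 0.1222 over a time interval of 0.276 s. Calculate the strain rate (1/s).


strain_rate = delta_strain / delta_t
strain_rate = 0.1222 / 0.276
strain_rate = 0.4428


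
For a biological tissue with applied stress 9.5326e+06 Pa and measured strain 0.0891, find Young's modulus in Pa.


E = stress / strain
E = 9.5326e+06 / 0.0891
E = 1.0699e+08


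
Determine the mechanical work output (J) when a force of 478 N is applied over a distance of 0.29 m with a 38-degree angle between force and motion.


W = F * d * cos(theta)
theta = 38 deg = 0.6632 rad
cos(theta) = 0.7880
W = 478 * 0.29 * 0.7880
W = 109.2341


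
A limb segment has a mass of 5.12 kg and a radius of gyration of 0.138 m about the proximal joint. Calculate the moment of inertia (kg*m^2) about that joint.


I = m * k^2
I = 5.12 * 0.138^2
k^2 = 0.0190
I = 0.0975


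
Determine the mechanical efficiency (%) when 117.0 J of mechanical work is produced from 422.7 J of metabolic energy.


eta = (W_mech / E_meta) * 100
eta = (117.0 / 422.7) * 100
ratio = 0.2768
eta = 27.6792


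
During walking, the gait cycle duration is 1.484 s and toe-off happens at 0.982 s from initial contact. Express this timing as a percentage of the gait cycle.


pct = (event_time / cycle_time) * 100
pct = (0.982 / 1.484) * 100
ratio = 0.6617
pct = 66.1725


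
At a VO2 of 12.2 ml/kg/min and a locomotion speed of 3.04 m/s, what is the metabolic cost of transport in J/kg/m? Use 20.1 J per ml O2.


Power per kg = VO2 * 20.1 / 60
Power per kg = 12.2 * 20.1 / 60 = 4.0870 W/kg
Cost = power_per_kg / speed
Cost = 4.0870 / 3.04
Cost = 1.3444


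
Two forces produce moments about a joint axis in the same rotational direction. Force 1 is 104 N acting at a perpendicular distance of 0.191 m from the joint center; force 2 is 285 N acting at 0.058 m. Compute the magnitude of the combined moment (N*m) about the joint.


M = F1 * d1 + F2 * d2
M = 104 * 0.191 + 285 * 0.058
M = 19.8640 + 16.5300
M = 36.3940


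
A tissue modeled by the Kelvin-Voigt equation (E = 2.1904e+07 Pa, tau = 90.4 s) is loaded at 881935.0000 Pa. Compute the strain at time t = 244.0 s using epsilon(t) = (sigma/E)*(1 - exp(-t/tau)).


epsilon(t) = (sigma/E) * (1 - exp(-t/tau))
sigma/E = 881935.0000 / 2.1904e+07 = 0.0403
exp(-t/tau) = exp(-244.0 / 90.4) = 0.0673
epsilon = 0.0403 * (1 - 0.0673)
epsilon = 0.0376


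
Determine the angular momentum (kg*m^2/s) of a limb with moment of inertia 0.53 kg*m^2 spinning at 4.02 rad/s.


L = I * omega
L = 0.53 * 4.02
L = 2.1306
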